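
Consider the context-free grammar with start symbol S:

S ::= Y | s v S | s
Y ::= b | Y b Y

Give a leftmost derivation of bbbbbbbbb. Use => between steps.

S=>Y=>YbY=>YbYbY=>YbYbYbY=>YbYbYbYbY=>bbYbYbYbY=>bbbbYbYbY=>bbbbbbYbY=>bbbbbbbbY=>bbbbbbbbb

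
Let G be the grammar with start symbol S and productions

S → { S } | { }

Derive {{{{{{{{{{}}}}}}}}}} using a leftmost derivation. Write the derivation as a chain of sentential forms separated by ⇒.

S ⇒ {S}   [S → { S }]
{S} ⇒ {{S}}   [S → { S }]
{{S}} ⇒ {{{S}}}   [S → { S }]
{{{S}}} ⇒ {{{{S}}}}   [S → { S }]
{{{{S}}}} ⇒ {{{{{S}}}}}   [S → { S }]
{{{{{S}}}}} ⇒ {{{{{{S}}}}}}   [S → { S }]
{{{{{{S}}}}}} ⇒ {{{{{{{S}}}}}}}   [S → { S }]
{{{{{{{S}}}}}}} ⇒ {{{{{{{{S}}}}}}}}   [S → { S }]
{{{{{{{{S}}}}}}}} ⇒ {{{{{{{{{S}}}}}}}}}   [S → { S }]
{{{{{{{{{S}}}}}}}}} ⇒ {{{{{{{{{{}}}}}}}}}}   [S → { }]

S⇒{S}⇒{{S}}⇒{{{S}}}⇒{{{{S}}}}⇒{{{{{S}}}}}⇒{{{{{{S}}}}}}⇒{{{{{{{S}}}}}}}⇒{{{{{{{{S}}}}}}}}⇒{{{{{{{{{S}}}}}}}}}⇒{{{{{{{{{{}}}}}}}}}}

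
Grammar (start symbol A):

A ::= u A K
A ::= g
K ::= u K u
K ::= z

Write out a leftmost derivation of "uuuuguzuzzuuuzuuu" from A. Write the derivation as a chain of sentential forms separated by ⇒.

A ⇒ uAK ⇒ uuAKK ⇒ uuuAKKK ⇒ uuuuAKKKK ⇒ uuuugKKKK ⇒ uuuuguKuKKK ⇒ uuuuguzuKKK ⇒ uuuuguzuzKK ⇒ uuuuguzuzzK ⇒ uuuuguzuzzuKu ⇒ uuuuguzuzzuuKuu ⇒ uuuuguzuzzuuuKuuu ⇒ uuuuguzuzzuuuzuuu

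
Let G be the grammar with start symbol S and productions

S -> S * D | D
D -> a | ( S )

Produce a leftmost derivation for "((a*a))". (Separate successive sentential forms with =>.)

S => D   [S -> D]
D => (S)   [D -> ( S )]
(S) => (D)   [S -> D]
(D) => ((S))   [D -> ( S )]
((S)) => ((S*D))   [S -> S * D]
((S*D)) => ((D*D))   [S -> D]
((D*D)) => ((a*D))   [D -> a]
((a*D)) => ((a*a))   [D -> a]

S => D => (S) => (D) => ((S)) => ((S*D)) => ((D*D)) => ((a*D)) => ((a*a))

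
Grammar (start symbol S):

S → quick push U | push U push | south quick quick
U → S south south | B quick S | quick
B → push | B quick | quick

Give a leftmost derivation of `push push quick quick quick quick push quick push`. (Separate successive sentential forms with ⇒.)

S ⇒ push U push   [S → push U push]
push U push ⇒ push B quick S push   [U → B quick S]
push B quick S push ⇒ push B quick quick S push   [B → B quick]
push B quick quick S push ⇒ push B quick quick quick S push   [B → B quick]
push B quick quick quick S push ⇒ push push quick quick quick S push   [B → push]
push push quick quick quick S push ⇒ push push quick quick quick quick push U push   [S → quick push U]
push push quick quick quick quick push U push ⇒ push push quick quick quick quick push quick push   [U → quick]

S ⇒ push U push ⇒ push B quick S push ⇒ push B quick quick S push ⇒ push B quick quick quick S push ⇒ push push quick quick quick S push ⇒ push push quick quick quick quick push U push ⇒ push push quick quick quick quick push quick push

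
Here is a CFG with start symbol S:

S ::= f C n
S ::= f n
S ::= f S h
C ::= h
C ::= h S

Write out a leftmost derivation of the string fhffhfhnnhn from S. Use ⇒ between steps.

S ⇒ fCn ⇒ fhSn ⇒ fhfShn ⇒ fhffCnhn ⇒ fhffhSnhn ⇒ fhffhfCnnhn ⇒ fhffhfhnnhn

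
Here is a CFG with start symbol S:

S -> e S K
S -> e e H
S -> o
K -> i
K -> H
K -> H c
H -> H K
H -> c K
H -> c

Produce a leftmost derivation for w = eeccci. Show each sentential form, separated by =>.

S=>eeH=>eeHK=>eecKK=>eecHcK=>eecccK=>eeccci

S => eeH   [S -> e e H]
eeH => eeHK   [H -> H K]
eeHK => eecKK   [H -> c K]
eecKK => eecHcK   [K -> H c]
eecHcK => eecccK   [H -> c]
eecccK => eeccci   [K -> i]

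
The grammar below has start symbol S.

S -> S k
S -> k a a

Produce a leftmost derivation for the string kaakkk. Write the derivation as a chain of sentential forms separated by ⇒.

S ⇒ Sk ⇒ Skk ⇒ Skkk ⇒ kaakkk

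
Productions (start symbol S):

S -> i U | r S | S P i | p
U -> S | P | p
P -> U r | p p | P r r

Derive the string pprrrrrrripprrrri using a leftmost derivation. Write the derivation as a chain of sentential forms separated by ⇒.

S ⇒ SPi ⇒ SPiPi ⇒ pPiPi ⇒ pPrriPi ⇒ pPrrrriPi ⇒ pPrrrrrriPi ⇒ pUrrrrrrriPi ⇒ pprrrrrrriPi ⇒ pprrrrrrriPrri ⇒ pprrrrrrriPrrrri ⇒ pprrrrrrripprrrri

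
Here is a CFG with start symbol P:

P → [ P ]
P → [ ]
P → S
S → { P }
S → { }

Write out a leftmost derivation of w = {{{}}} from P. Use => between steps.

P => S   [P → S]
S => {P}   [S → { P }]
{P} => {S}   [P → S]
{S} => {{P}}   [S → { P }]
{{P}} => {{S}}   [P → S]
{{S}} => {{{}}}   [S → { }]

P => S => {P} => {S} => {{P}} => {{S}} => {{{}}}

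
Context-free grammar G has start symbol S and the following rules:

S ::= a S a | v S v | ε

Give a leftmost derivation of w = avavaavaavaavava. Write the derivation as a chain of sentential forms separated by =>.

S => aSa => avSva => avaSava => avavSvava => avavaSavava => avavaaSaavava => avavaavSvaavava => avavaavaSavaavava => avavaavaavaavava

S => aSa   [S ::= a S a]
aSa => avSva   [S ::= v S v]
avSva => avaSava   [S ::= a S a]
avaSava => avavSvava   [S ::= v S v]
avavSvava => avavaSavava   [S ::= a S a]
avavaSavava => avavaaSaavava   [S ::= a S a]
avavaaSaavava => avavaavSvaavava   [S ::= v S v]
avavaavSvaavava => avavaavaSavaavava   [S ::= a S a]
avavaavaSavaavava => avavaavaavaavava   [S ::= ε]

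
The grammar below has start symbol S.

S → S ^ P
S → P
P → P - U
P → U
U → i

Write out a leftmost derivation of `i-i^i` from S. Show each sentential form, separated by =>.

S => S^P   [S → S ^ P]
S^P => P^P   [S → P]
P^P => P-U^P   [P → P - U]
P-U^P => U-U^P   [P → U]
U-U^P => i-U^P   [U → i]
i-U^P => i-i^P   [U → i]
i-i^P => i-i^U   [P → U]
i-i^U => i-i^i   [U → i]

S=>S^P=>P^P=>P-U^P=>U-U^P=>i-U^P=>i-i^P=>i-i^U=>i-i^i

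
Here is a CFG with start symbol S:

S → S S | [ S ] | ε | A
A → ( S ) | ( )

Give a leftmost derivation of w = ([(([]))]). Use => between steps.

S => A   [S → A]
A => (S)   [A → ( S )]
(S) => ([S])   [S → [ S ]]
([S]) => ([A])   [S → A]
([A]) => ([(S)])   [A → ( S )]
([(S)]) => ([(A)])   [S → A]
([(A)]) => ([((S))])   [A → ( S )]
([((S))]) => ([(([S]))])   [S → [ S ]]
([(([S]))]) => ([(([]))])   [S → ε]

S => A => (S) => ([S]) => ([A]) => ([(S)]) => ([(A)]) => ([((S))]) => ([(([S]))]) => ([(([]))])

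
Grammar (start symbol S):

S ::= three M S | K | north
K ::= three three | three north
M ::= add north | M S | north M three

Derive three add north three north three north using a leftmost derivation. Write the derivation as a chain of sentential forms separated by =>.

S => three M S   [S ::= three M S]
three M S => three M S S   [M ::= M S]
three M S S => three add north S S   [M ::= add north]
three add north S S => three add north K S   [S ::= K]
three add north K S => three add north three north S   [K ::= three north]
three add north three north S => three add north three north K   [S ::= K]
three add north three north K => three add north three north three north   [K ::= three north]

S => three M S => three M S S => three add north S S => three add north K S => three add north three north S => three add north three north K => three add north three north three north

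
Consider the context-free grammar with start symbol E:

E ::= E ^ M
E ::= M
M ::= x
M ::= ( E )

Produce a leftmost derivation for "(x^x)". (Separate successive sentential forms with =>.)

E=>M=>(E)=>(E^M)=>(M^M)=>(x^M)=>(x^x)

E => M   [E ::= M]
M => (E)   [M ::= ( E )]
(E) => (E^M)   [E ::= E ^ M]
(E^M) => (M^M)   [E ::= M]
(M^M) => (x^M)   [M ::= x]
(x^M) => (x^x)   [M ::= x]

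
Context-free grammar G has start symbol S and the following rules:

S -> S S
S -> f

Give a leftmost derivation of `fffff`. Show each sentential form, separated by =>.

S => SS   [S -> S S]
SS => SSS   [S -> S S]
SSS => SSSS   [S -> S S]
SSSS => SSSSS   [S -> S S]
SSSSS => fSSSS   [S -> f]
fSSSS => ffSSS   [S -> f]
ffSSS => fffSS   [S -> f]
fffSS => ffffS   [S -> f]
ffffS => fffff   [S -> f]

S => SS => SSS => SSSS => SSSSS => fSSSS => ffSSS => fffSS => ffffS => fffff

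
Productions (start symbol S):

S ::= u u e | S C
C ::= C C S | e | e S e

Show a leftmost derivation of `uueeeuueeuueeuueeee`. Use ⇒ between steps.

S⇒SC⇒SCC⇒SCCC⇒SCCCC⇒uueCCCC⇒uueCCSCCC⇒uueeCSCCC⇒uueeeSeSCCC⇒uueeeuueeSCCC⇒uueeeuueeuueCCC⇒uueeeuueeuueeSeCC⇒uueeeuueeuueeuueeCC⇒uueeeuueeuueeuueeeC⇒uueeeuueeuueeuueeee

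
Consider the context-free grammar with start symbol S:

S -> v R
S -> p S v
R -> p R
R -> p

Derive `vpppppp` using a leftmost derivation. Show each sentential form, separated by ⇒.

S ⇒ vR   [S -> v R]
vR ⇒ vpR   [R -> p R]
vpR ⇒ vppR   [R -> p R]
vppR ⇒ vpppR   [R -> p R]
vpppR ⇒ vppppR   [R -> p R]
vppppR ⇒ vpppppR   [R -> p R]
vpppppR ⇒ vpppppp   [R -> p]

S ⇒ vR ⇒ vpR ⇒ vppR ⇒ vpppR ⇒ vppppR ⇒ vpppppR ⇒ vpppppp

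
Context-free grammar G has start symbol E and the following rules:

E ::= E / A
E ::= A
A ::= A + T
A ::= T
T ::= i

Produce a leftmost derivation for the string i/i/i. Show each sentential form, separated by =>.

E=>E/A=>E/A/A=>A/A/A=>T/A/A=>i/A/A=>i/T/A=>i/i/A=>i/i/T=>i/i/i

E => E/A   [E ::= E / A]
E/A => E/A/A   [E ::= E / A]
E/A/A => A/A/A   [E ::= A]
A/A/A => T/A/A   [A ::= T]
T/A/A => i/A/A   [T ::= i]
i/A/A => i/T/A   [A ::= T]
i/T/A => i/i/A   [T ::= i]
i/i/A => i/i/T   [A ::= T]
i/i/T => i/i/i   [T ::= i]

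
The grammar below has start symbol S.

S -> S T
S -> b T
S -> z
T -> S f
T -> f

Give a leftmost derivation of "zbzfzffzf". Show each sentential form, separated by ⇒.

S⇒ST⇒STT⇒zTT⇒zSfT⇒zSTfT⇒zbTTfT⇒zbSfTfT⇒zbzfTfT⇒zbzfSffT⇒zbzfzffT⇒zbzfzffSf⇒zbzfzffzf

S ⇒ ST   [S -> S T]
ST ⇒ STT   [S -> S T]
STT ⇒ zTT   [S -> z]
zTT ⇒ zSfT   [T -> S f]
zSfT ⇒ zSTfT   [S -> S T]
zSTfT ⇒ zbTTfT   [S -> b T]
zbTTfT ⇒ zbSfTfT   [T -> S f]
zbSfTfT ⇒ zbzfTfT   [S -> z]
zbzfTfT ⇒ zbzfSffT   [T -> S f]
zbzfSffT ⇒ zbzfzffT   [S -> z]
zbzfzffT ⇒ zbzfzffSf   [T -> S f]
zbzfzffSf ⇒ zbzfzffzf   [S -> z]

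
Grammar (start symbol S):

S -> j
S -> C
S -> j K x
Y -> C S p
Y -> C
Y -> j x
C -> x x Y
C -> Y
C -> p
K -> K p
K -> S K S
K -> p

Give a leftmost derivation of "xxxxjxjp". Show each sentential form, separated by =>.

S => C => xxY => xxCSp => xxxxYSp => xxxxjxSp => xxxxjxjp

S => C   [S -> C]
C => xxY   [C -> x x Y]
xxY => xxCSp   [Y -> C S p]
xxCSp => xxxxYSp   [C -> x x Y]
xxxxYSp => xxxxjxSp   [Y -> j x]
xxxxjxSp => xxxxjxjp   [S -> j]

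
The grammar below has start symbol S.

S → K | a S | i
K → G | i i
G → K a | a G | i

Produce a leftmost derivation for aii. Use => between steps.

S => aS   [S → a S]
aS => aK   [S → K]
aK => aii   [K → i i]

S => aS => aK => aii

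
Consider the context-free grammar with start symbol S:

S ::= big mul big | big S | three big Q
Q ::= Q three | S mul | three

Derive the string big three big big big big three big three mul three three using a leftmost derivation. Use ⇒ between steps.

S ⇒ big S ⇒ big three big Q ⇒ big three big Q three ⇒ big three big Q three three ⇒ big three big S mul three three ⇒ big three big big S mul three three ⇒ big three big big big S mul three three ⇒ big three big big big big S mul three three ⇒ big three big big big big three big Q mul three three ⇒ big three big big big big three big three mul three three

S ⇒ big S   [S ::= big S]
big S ⇒ big three big Q   [S ::= three big Q]
big three big Q ⇒ big three big Q three   [Q ::= Q three]
big three big Q three ⇒ big three big Q three three   [Q ::= Q three]
big three big Q three three ⇒ big three big S mul three three   [Q ::= S mul]
big three big S mul three three ⇒ big three big big S mul three three   [S ::= big S]
big three big big S mul three three ⇒ big three big big big S mul three three   [S ::= big S]
big three big big big S mul three three ⇒ big three big big big big S mul three three   [S ::= big S]
big three big big big big S mul three three ⇒ big three big big big big three big Q mul three three   [S ::= three big Q]
big three big big big big three big Q mul three three ⇒ big three big big big big three big three mul three three   [Q ::= three]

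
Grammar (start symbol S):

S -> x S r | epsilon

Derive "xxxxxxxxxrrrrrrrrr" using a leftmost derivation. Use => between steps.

S => xSr => xxSrr => xxxSrrr => xxxxSrrrr => xxxxxSrrrrr => xxxxxxSrrrrrr => xxxxxxxSrrrrrrr => xxxxxxxxSrrrrrrrr => xxxxxxxxxSrrrrrrrrr => xxxxxxxxxrrrrrrrrr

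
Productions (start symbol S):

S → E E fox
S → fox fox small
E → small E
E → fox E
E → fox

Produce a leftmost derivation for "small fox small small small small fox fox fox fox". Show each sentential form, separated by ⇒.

S ⇒ E E fox   [S → E E fox]
E E fox ⇒ small E E fox   [E → small E]
small E E fox ⇒ small fox E E fox   [E → fox E]
small fox E E fox ⇒ small fox small E E fox   [E → small E]
small fox small E E fox ⇒ small fox small small E E fox   [E → small E]
small fox small small E E fox ⇒ small fox small small small E E fox   [E → small E]
small fox small small small E E fox ⇒ small fox small small small small E E fox   [E → small E]
small fox small small small small E E fox ⇒ small fox small small small small fox E E fox   [E → fox E]
small fox small small small small fox E E fox ⇒ small fox small small small small fox fox E fox   [E → fox]
small fox small small small small fox fox E fox ⇒ small fox small small small small fox fox fox fox   [E → fox]

S ⇒ E E fox ⇒ small E E fox ⇒ small fox E E fox ⇒ small fox small E E fox ⇒ small fox small small E E fox ⇒ small fox small small small E E fox ⇒ small fox small small small small E E fox ⇒ small fox small small small small fox E E fox ⇒ small fox small small small small fox fox E fox ⇒ small fox small small small small fox fox fox fox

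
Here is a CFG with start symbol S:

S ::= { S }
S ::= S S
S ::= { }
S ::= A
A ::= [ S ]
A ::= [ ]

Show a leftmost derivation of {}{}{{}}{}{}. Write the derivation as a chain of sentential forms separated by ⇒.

S ⇒ SS   [S ::= S S]
SS ⇒ SSS   [S ::= S S]
SSS ⇒ SSSS   [S ::= S S]
SSSS ⇒ {}SSS   [S ::= { }]
{}SSS ⇒ {}{}SS   [S ::= { }]
{}{}SS ⇒ {}{}{S}S   [S ::= { S }]
{}{}{S}S ⇒ {}{}{{}}S   [S ::= { }]
{}{}{{}}S ⇒ {}{}{{}}SS   [S ::= S S]
{}{}{{}}SS ⇒ {}{}{{}}{}S   [S ::= { }]
{}{}{{}}{}S ⇒ {}{}{{}}{}{}   [S ::= { }]

S ⇒ SS ⇒ SSS ⇒ SSSS ⇒ {}SSS ⇒ {}{}SS ⇒ {}{}{S}S ⇒ {}{}{{}}S ⇒ {}{}{{}}SS ⇒ {}{}{{}}{}S ⇒ {}{}{{}}{}{}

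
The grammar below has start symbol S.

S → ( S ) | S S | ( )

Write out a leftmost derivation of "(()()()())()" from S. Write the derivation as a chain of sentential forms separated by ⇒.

S ⇒ SS   [S → S S]
SS ⇒ (S)S   [S → ( S )]
(S)S ⇒ (SS)S   [S → S S]
(SS)S ⇒ (()S)S   [S → ( )]
(()S)S ⇒ (()SS)S   [S → S S]
(()SS)S ⇒ (()SSS)S   [S → S S]
(()SSS)S ⇒ (()()SS)S   [S → ( )]
(()()SS)S ⇒ (()()()S)S   [S → ( )]
(()()()S)S ⇒ (()()()())S   [S → ( )]
(()()()())S ⇒ (()()()())()   [S → ( )]

S ⇒ SS ⇒ (S)S ⇒ (SS)S ⇒ (()S)S ⇒ (()SS)S ⇒ (()SSS)S ⇒ (()()SS)S ⇒ (()()()S)S ⇒ (()()()())S ⇒ (()()()())()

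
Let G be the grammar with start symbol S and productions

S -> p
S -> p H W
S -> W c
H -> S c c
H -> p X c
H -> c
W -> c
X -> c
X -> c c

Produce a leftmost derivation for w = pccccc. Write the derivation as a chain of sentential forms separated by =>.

S=>pHW=>pSccW=>pWcccW=>pccccW=>pccccc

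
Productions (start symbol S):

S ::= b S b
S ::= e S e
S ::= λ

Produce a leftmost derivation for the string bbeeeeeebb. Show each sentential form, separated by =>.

S=>bSb=>bbSbb=>bbeSebb=>bbeeSeebb=>bbeeeSeeebb=>bbeeeeeebb

S => bSb   [S ::= b S b]
bSb => bbSbb   [S ::= b S b]
bbSbb => bbeSebb   [S ::= e S e]
bbeSebb => bbeeSeebb   [S ::= e S e]
bbeeSeebb => bbeeeSeeebb   [S ::= e S e]
bbeeeSeeebb => bbeeeeeebb   [S ::= λ]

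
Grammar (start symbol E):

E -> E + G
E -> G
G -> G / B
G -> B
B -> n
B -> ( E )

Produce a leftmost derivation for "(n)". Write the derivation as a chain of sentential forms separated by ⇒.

E ⇒ G   [E -> G]
G ⇒ B   [G -> B]
B ⇒ (E)   [B -> ( E )]
(E) ⇒ (G)   [E -> G]
(G) ⇒ (B)   [G -> B]
(B) ⇒ (n)   [B -> n]

E⇒G⇒B⇒(E)⇒(G)⇒(B)⇒(n)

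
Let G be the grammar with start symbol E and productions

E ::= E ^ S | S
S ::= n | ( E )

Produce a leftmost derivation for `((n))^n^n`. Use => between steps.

E => E^S   [E ::= E ^ S]
E^S => E^S^S   [E ::= E ^ S]
E^S^S => S^S^S   [E ::= S]
S^S^S => (E)^S^S   [S ::= ( E )]
(E)^S^S => (S)^S^S   [E ::= S]
(S)^S^S => ((E))^S^S   [S ::= ( E )]
((E))^S^S => ((S))^S^S   [E ::= S]
((S))^S^S => ((n))^S^S   [S ::= n]
((n))^S^S => ((n))^n^S   [S ::= n]
((n))^n^S => ((n))^n^n   [S ::= n]

E=>E^S=>E^S^S=>S^S^S=>(E)^S^S=>(S)^S^S=>((E))^S^S=>((S))^S^S=>((n))^S^S=>((n))^n^S=>((n))^n^n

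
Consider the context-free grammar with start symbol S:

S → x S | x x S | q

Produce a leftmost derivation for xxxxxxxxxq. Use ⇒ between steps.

S ⇒ xxS   [S → x x S]
xxS ⇒ xxxS   [S → x S]
xxxS ⇒ xxxxS   [S → x S]
xxxxS ⇒ xxxxxxS   [S → x x S]
xxxxxxS ⇒ xxxxxxxS   [S → x S]
xxxxxxxS ⇒ xxxxxxxxxS   [S → x x S]
xxxxxxxxxS ⇒ xxxxxxxxxq   [S → q]

S ⇒ xxS ⇒ xxxS ⇒ xxxxS ⇒ xxxxxxS ⇒ xxxxxxxS ⇒ xxxxxxxxxS ⇒ xxxxxxxxxq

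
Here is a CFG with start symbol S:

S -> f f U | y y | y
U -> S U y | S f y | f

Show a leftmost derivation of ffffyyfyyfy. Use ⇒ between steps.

S ⇒ ffU ⇒ ffSUy ⇒ ffffUUy ⇒ ffffSUyUy ⇒ ffffyUyUy ⇒ ffffySUyyUy ⇒ ffffyyUyyUy ⇒ ffffyyfyyUy ⇒ ffffyyfyyfy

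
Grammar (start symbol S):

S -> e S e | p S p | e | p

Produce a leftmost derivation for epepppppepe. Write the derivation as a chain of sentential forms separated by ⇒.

S ⇒ eSe   [S -> e S e]
eSe ⇒ epSpe   [S -> p S p]
epSpe ⇒ epeSepe   [S -> e S e]
epeSepe ⇒ epepSpepe   [S -> p S p]
epepSpepe ⇒ epeppSppepe   [S -> p S p]
epeppSppepe ⇒ epepppppepe   [S -> p]

S⇒eSe⇒epSpe⇒epeSepe⇒epepSpepe⇒epeppSppepe⇒epepppppepe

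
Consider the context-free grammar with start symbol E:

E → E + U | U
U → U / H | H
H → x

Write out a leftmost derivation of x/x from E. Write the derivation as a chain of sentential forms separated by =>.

E => U => U/H => H/H => x/H => x/x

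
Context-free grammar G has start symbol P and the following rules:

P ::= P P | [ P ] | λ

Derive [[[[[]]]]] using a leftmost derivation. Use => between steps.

P=>PP=>[P]P=>[PP]P=>[[P]P]P=>[[[P]]P]P=>[[[[P]]]P]P=>[[[[PP]]]P]P=>[[[[[P]P]]]P]P=>[[[[[]P]]]P]P=>[[[[[]]]]P]P=>[[[[[]]]]]P=>[[[[[]]]]]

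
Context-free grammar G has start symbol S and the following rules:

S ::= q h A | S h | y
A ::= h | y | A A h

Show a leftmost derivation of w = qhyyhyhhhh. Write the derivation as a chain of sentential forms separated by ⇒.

S ⇒ Sh   [S ::= S h]
Sh ⇒ qhAh   [S ::= q h A]
qhAh ⇒ qhAAhh   [A ::= A A h]
qhAAhh ⇒ qhAAhAhh   [A ::= A A h]
qhAAhAhh ⇒ qhAAhAhAhh   [A ::= A A h]
qhAAhAhAhh ⇒ qhyAhAhAhh   [A ::= y]
qhyAhAhAhh ⇒ qhyyhAhAhh   [A ::= y]
qhyyhAhAhh ⇒ qhyyhyhAhh   [A ::= y]
qhyyhyhAhh ⇒ qhyyhyhhhh   [A ::= h]

S ⇒ Sh ⇒ qhAh ⇒ qhAAhh ⇒ qhAAhAhh ⇒ qhAAhAhAhh ⇒ qhyAhAhAhh ⇒ qhyyhAhAhh ⇒ qhyyhyhAhh ⇒ qhyyhyhhhh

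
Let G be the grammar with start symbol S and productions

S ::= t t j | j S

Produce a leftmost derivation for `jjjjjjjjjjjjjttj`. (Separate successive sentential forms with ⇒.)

S ⇒ jS ⇒ jjS ⇒ jjjS ⇒ jjjjS ⇒ jjjjjS ⇒ jjjjjjS ⇒ jjjjjjjS ⇒ jjjjjjjjS ⇒ jjjjjjjjjS ⇒ jjjjjjjjjjS ⇒ jjjjjjjjjjjS ⇒ jjjjjjjjjjjjS ⇒ jjjjjjjjjjjjjS ⇒ jjjjjjjjjjjjjttj

S ⇒ jS   [S ::= j S]
jS ⇒ jjS   [S ::= j S]
jjS ⇒ jjjS   [S ::= j S]
jjjS ⇒ jjjjS   [S ::= j S]
jjjjS ⇒ jjjjjS   [S ::= j S]
jjjjjS ⇒ jjjjjjS   [S ::= j S]
jjjjjjS ⇒ jjjjjjjS   [S ::= j S]
jjjjjjjS ⇒ jjjjjjjjS   [S ::= j S]
jjjjjjjjS ⇒ jjjjjjjjjS   [S ::= j S]
jjjjjjjjjS ⇒ jjjjjjjjjjS   [S ::= j S]
jjjjjjjjjjS ⇒ jjjjjjjjjjjS   [S ::= j S]
jjjjjjjjjjjS ⇒ jjjjjjjjjjjjS   [S ::= j S]
jjjjjjjjjjjjS ⇒ jjjjjjjjjjjjjS   [S ::= j S]
jjjjjjjjjjjjjS ⇒ jjjjjjjjjjjjjttj   [S ::= t t j]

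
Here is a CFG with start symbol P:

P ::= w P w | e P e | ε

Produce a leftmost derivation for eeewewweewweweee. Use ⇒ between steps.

P⇒ePe⇒eePee⇒eeePeee⇒eeewPweee⇒eeewePeweee⇒eeewewPweweee⇒eeewewwPwweweee⇒eeewewwePewweweee⇒eeewewweewweweee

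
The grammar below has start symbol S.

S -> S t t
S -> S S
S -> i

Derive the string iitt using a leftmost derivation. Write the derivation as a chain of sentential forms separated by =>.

S=>Stt=>SStt=>iStt=>iitt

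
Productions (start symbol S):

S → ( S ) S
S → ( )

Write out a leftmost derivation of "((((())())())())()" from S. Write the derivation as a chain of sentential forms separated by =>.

S => (S)S => ((S)S)S => (((S)S)S)S => ((((S)S)S)S)S => ((((())S)S)S)S => ((((())())S)S)S => ((((())())())S)S => ((((())())())())S => ((((())())())())()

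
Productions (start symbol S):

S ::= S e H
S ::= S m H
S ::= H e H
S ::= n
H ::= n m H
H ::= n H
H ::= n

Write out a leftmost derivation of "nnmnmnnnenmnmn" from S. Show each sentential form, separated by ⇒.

S ⇒ HeH ⇒ nHeH ⇒ nnmHeH ⇒ nnmnmHeH ⇒ nnmnmnHeH ⇒ nnmnmnnHeH ⇒ nnmnmnnneH ⇒ nnmnmnnnenmH ⇒ nnmnmnnnenmnmH ⇒ nnmnmnnnenmnmn

S ⇒ HeH   [S ::= H e H]
HeH ⇒ nHeH   [H ::= n H]
nHeH ⇒ nnmHeH   [H ::= n m H]
nnmHeH ⇒ nnmnmHeH   [H ::= n m H]
nnmnmHeH ⇒ nnmnmnHeH   [H ::= n H]
nnmnmnHeH ⇒ nnmnmnnHeH   [H ::= n H]
nnmnmnnHeH ⇒ nnmnmnnneH   [H ::= n]
nnmnmnnneH ⇒ nnmnmnnnenmH   [H ::= n m H]
nnmnmnnnenmH ⇒ nnmnmnnnenmnmH   [H ::= n m H]
nnmnmnnnenmnmH ⇒ nnmnmnnnenmnmn   [H ::= n]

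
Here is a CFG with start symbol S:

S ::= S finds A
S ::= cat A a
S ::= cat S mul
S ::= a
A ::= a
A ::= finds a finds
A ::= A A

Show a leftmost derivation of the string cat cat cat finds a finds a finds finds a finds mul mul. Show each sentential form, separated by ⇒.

S ⇒ cat S mul ⇒ cat cat S mul mul ⇒ cat cat S finds A mul mul ⇒ cat cat cat A a finds A mul mul ⇒ cat cat cat finds a finds a finds A mul mul ⇒ cat cat cat finds a finds a finds finds a finds mul mul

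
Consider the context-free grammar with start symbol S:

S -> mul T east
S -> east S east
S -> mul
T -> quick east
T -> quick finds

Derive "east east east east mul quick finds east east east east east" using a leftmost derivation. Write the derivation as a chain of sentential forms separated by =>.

S => east S east => east east S east east => east east east S east east east => east east east east S east east east east => east east east east mul T east east east east east => east east east east mul quick finds east east east east east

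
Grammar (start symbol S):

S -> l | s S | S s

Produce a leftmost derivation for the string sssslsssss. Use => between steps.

S=>Ss=>Sss=>Ssss=>sSsss=>sSssss=>ssSssss=>sssSssss=>sssSsssss=>ssssSsssss=>sssslsssss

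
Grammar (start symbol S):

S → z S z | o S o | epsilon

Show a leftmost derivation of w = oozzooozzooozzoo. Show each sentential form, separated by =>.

S=>oSo=>ooSoo=>oozSzoo=>oozzSzzoo=>oozzoSozzoo=>oozzooSoozzoo=>oozzoooSooozzoo=>oozzooozSzooozzoo=>oozzooozzooozzoo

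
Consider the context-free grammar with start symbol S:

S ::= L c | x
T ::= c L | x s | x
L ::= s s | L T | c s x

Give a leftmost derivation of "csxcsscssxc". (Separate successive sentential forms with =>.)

S => Lc => LTc => csxTc => csxcLc => csxcLTc => csxcssTc => csxcsscLc => csxcsscLTc => csxcsscssTc => csxcsscssxc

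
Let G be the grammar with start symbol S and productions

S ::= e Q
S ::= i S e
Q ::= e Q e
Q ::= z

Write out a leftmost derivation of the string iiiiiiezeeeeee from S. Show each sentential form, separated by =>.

S => iSe => iiSee => iiiSeee => iiiiSeeee => iiiiiSeeeee => iiiiiiSeeeeee => iiiiiieQeeeeee => iiiiiiezeeeeee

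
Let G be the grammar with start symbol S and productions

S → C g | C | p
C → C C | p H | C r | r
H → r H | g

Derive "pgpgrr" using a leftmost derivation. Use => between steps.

S=>C=>CC=>CCC=>pHCC=>pgCC=>pgCrC=>pgpHrC=>pgpgrC=>pgpgrr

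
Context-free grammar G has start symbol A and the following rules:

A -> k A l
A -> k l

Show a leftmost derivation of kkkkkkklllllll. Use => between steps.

A=>kAl=>kkAll=>kkkAlll=>kkkkAllll=>kkkkkAlllll=>kkkkkkAllllll=>kkkkkkklllllll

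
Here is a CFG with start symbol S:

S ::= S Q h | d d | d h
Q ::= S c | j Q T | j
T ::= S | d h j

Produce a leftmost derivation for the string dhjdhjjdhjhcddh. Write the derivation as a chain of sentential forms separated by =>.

S=>SQh=>dhQh=>dhjQTh=>dhjScTh=>dhjSQhcTh=>dhjdhQhcTh=>dhjdhjQThcTh=>dhjdhjjThcTh=>dhjdhjjdhjhcTh=>dhjdhjjdhjhcSh=>dhjdhjjdhjhcddh

S => SQh   [S ::= S Q h]
SQh => dhQh   [S ::= d h]
dhQh => dhjQTh   [Q ::= j Q T]
dhjQTh => dhjScTh   [Q ::= S c]
dhjScTh => dhjSQhcTh   [S ::= S Q h]
dhjSQhcTh => dhjdhQhcTh   [S ::= d h]
dhjdhQhcTh => dhjdhjQThcTh   [Q ::= j Q T]
dhjdhjQThcTh => dhjdhjjThcTh   [Q ::= j]
dhjdhjjThcTh => dhjdhjjdhjhcTh   [T ::= d h j]
dhjdhjjdhjhcTh => dhjdhjjdhjhcSh   [T ::= S]
dhjdhjjdhjhcSh => dhjdhjjdhjhcddh   [S ::= d d]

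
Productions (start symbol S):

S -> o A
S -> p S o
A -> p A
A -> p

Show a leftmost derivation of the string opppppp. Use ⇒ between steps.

S ⇒ oA   [S -> o A]
oA ⇒ opA   [A -> p A]
opA ⇒ oppA   [A -> p A]
oppA ⇒ opppA   [A -> p A]
opppA ⇒ oppppA   [A -> p A]
oppppA ⇒ opppppA   [A -> p A]
opppppA ⇒ opppppp   [A -> p]

S ⇒ oA ⇒ opA ⇒ oppA ⇒ opppA ⇒ oppppA ⇒ opppppA ⇒ opppppp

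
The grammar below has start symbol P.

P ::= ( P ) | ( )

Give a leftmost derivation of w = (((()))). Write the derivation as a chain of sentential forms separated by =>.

P => (P) => ((P)) => (((P))) => (((())))

P => (P)   [P ::= ( P )]
(P) => ((P))   [P ::= ( P )]
((P)) => (((P)))   [P ::= ( P )]
(((P))) => (((())))   [P ::= ( )]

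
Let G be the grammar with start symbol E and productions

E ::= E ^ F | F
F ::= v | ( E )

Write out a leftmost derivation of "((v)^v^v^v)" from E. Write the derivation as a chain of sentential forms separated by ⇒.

E ⇒ F ⇒ (E) ⇒ (E^F) ⇒ (E^F^F) ⇒ (E^F^F^F) ⇒ (F^F^F^F) ⇒ ((E)^F^F^F) ⇒ ((F)^F^F^F) ⇒ ((v)^F^F^F) ⇒ ((v)^v^F^F) ⇒ ((v)^v^v^F) ⇒ ((v)^v^v^v)

E ⇒ F   [E ::= F]
F ⇒ (E)   [F ::= ( E )]
(E) ⇒ (E^F)   [E ::= E ^ F]
(E^F) ⇒ (E^F^F)   [E ::= E ^ F]
(E^F^F) ⇒ (E^F^F^F)   [E ::= E ^ F]
(E^F^F^F) ⇒ (F^F^F^F)   [E ::= F]
(F^F^F^F) ⇒ ((E)^F^F^F)   [F ::= ( E )]
((E)^F^F^F) ⇒ ((F)^F^F^F)   [E ::= F]
((F)^F^F^F) ⇒ ((v)^F^F^F)   [F ::= v]
((v)^F^F^F) ⇒ ((v)^v^F^F)   [F ::= v]
((v)^v^F^F) ⇒ ((v)^v^v^F)   [F ::= v]
((v)^v^v^F) ⇒ ((v)^v^v^v)   [F ::= v]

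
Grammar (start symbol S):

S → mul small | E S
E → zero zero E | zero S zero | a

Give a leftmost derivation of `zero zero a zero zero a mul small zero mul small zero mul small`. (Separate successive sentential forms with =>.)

S => E S   [S → E S]
E S => zero S zero S   [E → zero S zero]
zero S zero S => zero E S zero S   [S → E S]
zero E S zero S => zero zero S zero S zero S   [E → zero S zero]
zero zero S zero S zero S => zero zero E S zero S zero S   [S → E S]
zero zero E S zero S zero S => zero zero a S zero S zero S   [E → a]
zero zero a S zero S zero S => zero zero a E S zero S zero S   [S → E S]
zero zero a E S zero S zero S => zero zero a zero zero E S zero S zero S   [E → zero zero E]
zero zero a zero zero E S zero S zero S => zero zero a zero zero a S zero S zero S   [E → a]
zero zero a zero zero a S zero S zero S => zero zero a zero zero a mul small zero S zero S   [S → mul small]
zero zero a zero zero a mul small zero S zero S => zero zero a zero zero a mul small zero mul small zero S   [S → mul small]
zero zero a zero zero a mul small zero mul small zero S => zero zero a zero zero a mul small zero mul small zero mul small   [S → mul small]

S => E S => zero S zero S => zero E S zero S => zero zero S zero S zero S => zero zero E S zero S zero S => zero zero a S zero S zero S => zero zero a E S zero S zero S => zero zero a zero zero E S zero S zero S => zero zero a zero zero a S zero S zero S => zero zero a zero zero a mul small zero S zero S => zero zero a zero zero a mul small zero mul small zero S => zero zero a zero zero a mul small zero mul small zero mul small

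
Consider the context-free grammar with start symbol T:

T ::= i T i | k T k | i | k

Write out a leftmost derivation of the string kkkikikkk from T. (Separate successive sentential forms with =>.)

T => kTk   [T ::= k T k]
kTk => kkTkk   [T ::= k T k]
kkTkk => kkkTkkk   [T ::= k T k]
kkkTkkk => kkkiTikkk   [T ::= i T i]
kkkiTikkk => kkkikikkk   [T ::= k]

T => kTk => kkTkk => kkkTkkk => kkkiTikkk => kkkikikkk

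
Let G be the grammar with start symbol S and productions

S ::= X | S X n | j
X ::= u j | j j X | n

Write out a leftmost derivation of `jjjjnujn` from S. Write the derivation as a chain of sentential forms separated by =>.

S=>SXn=>XXn=>jjXXn=>jjjjXXn=>jjjjnXn=>jjjjnujn

S => SXn   [S ::= S X n]
SXn => XXn   [S ::= X]
XXn => jjXXn   [X ::= j j X]
jjXXn => jjjjXXn   [X ::= j j X]
jjjjXXn => jjjjnXn   [X ::= n]
jjjjnXn => jjjjnujn   [X ::= u j]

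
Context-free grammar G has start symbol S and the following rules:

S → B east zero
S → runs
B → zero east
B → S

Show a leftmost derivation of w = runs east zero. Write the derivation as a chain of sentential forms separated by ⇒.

S ⇒ B east zero   [S → B east zero]
B east zero ⇒ S east zero   [B → S]
S east zero ⇒ runs east zero   [S → runs]

S ⇒ B east zero ⇒ S east zero ⇒ runs east zero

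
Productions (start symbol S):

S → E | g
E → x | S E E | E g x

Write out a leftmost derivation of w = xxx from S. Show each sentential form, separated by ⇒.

S ⇒ E ⇒ SEE ⇒ EEE ⇒ xEE ⇒ xxE ⇒ xxx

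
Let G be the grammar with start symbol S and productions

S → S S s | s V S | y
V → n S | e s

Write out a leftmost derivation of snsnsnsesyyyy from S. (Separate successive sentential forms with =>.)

S => sVS   [S → s V S]
sVS => snSS   [V → n S]
snSS => snsVSS   [S → s V S]
snsVSS => snsnSSS   [V → n S]
snsnSSS => snsnsVSSS   [S → s V S]
snsnsVSSS => snsnsnSSSS   [V → n S]
snsnsnSSSS => snsnsnsVSSSS   [S → s V S]
snsnsnsVSSSS => snsnsnsesSSSS   [V → e s]
snsnsnsesSSSS => snsnsnsesySSS   [S → y]
snsnsnsesySSS => snsnsnsesyySS   [S → y]
snsnsnsesyySS => snsnsnsesyyyS   [S → y]
snsnsnsesyyyS => snsnsnsesyyyy   [S → y]

S => sVS => snSS => snsVSS => snsnSSS => snsnsVSSS => snsnsnSSSS => snsnsnsVSSSS => snsnsnsesSSSS => snsnsnsesySSS => snsnsnsesyySS => snsnsnsesyyyS => snsnsnsesyyyy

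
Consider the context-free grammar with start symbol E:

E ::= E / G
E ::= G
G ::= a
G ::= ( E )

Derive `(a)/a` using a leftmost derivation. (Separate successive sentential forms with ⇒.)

E⇒E/G⇒G/G⇒(E)/G⇒(G)/G⇒(a)/G⇒(a)/a

E ⇒ E/G   [E ::= E / G]
E/G ⇒ G/G   [E ::= G]
G/G ⇒ (E)/G   [G ::= ( E )]
(E)/G ⇒ (G)/G   [E ::= G]
(G)/G ⇒ (a)/G   [G ::= a]
(a)/G ⇒ (a)/a   [G ::= a]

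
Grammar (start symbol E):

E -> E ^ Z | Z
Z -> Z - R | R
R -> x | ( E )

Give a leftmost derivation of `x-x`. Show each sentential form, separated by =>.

E => Z   [E -> Z]
Z => Z-R   [Z -> Z - R]
Z-R => R-R   [Z -> R]
R-R => x-R   [R -> x]
x-R => x-x   [R -> x]

E => Z => Z-R => R-R => x-R => x-x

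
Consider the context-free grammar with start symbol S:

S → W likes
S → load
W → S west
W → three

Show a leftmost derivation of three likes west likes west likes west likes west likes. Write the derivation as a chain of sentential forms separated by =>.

S => W likes => S west likes => W likes west likes => S west likes west likes => W likes west likes west likes => S west likes west likes west likes => W likes west likes west likes west likes => S west likes west likes west likes west likes => W likes west likes west likes west likes west likes => three likes west likes west likes west likes west likes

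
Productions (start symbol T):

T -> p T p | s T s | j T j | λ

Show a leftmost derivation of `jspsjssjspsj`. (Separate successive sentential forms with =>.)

T=>jTj=>jsTsj=>jspTpsj=>jspsTspsj=>jspsjTjspsj=>jspsjsTsjspsj=>jspsjssjspsj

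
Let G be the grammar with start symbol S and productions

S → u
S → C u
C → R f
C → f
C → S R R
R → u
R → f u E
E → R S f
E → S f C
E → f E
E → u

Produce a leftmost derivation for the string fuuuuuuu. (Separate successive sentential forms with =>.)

S => Cu => SRRu => CuRRu => SRRuRRu => CuRRuRRu => fuRRuRRu => fuuRuRRu => fuuuuRRu => fuuuuuRu => fuuuuuuu

S => Cu   [S → C u]
Cu => SRRu   [C → S R R]
SRRu => CuRRu   [S → C u]
CuRRu => SRRuRRu   [C → S R R]
SRRuRRu => CuRRuRRu   [S → C u]
CuRRuRRu => fuRRuRRu   [C → f]
fuRRuRRu => fuuRuRRu   [R → u]
fuuRuRRu => fuuuuRRu   [R → u]
fuuuuRRu => fuuuuuRu   [R → u]
fuuuuuRu => fuuuuuuu   [R → u]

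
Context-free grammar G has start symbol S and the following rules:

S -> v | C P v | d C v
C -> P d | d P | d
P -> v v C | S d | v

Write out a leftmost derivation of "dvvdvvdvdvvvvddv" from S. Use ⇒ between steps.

S ⇒ CPv   [S -> C P v]
CPv ⇒ dPPv   [C -> d P]
dPPv ⇒ dvvCPv   [P -> v v C]
dvvCPv ⇒ dvvdPPv   [C -> d P]
dvvdPPv ⇒ dvvdvvCPv   [P -> v v C]
dvvdvvCPv ⇒ dvvdvvdPPv   [C -> d P]
dvvdvvdPPv ⇒ dvvdvvdSdPv   [P -> S d]
dvvdvvdSdPv ⇒ dvvdvvdvdPv   [S -> v]
dvvdvvdvdPv ⇒ dvvdvvdvdvvCv   [P -> v v C]
dvvdvvdvdvvCv ⇒ dvvdvvdvdvvPdv   [C -> P d]
dvvdvvdvdvvPdv ⇒ dvvdvvdvdvvvvCdv   [P -> v v C]
dvvdvvdvdvvvvCdv ⇒ dvvdvvdvdvvvvddv   [C -> d]

S ⇒ CPv ⇒ dPPv ⇒ dvvCPv ⇒ dvvdPPv ⇒ dvvdvvCPv ⇒ dvvdvvdPPv ⇒ dvvdvvdSdPv ⇒ dvvdvvdvdPv ⇒ dvvdvvdvdvvCv ⇒ dvvdvvdvdvvPdv ⇒ dvvdvvdvdvvvvCdv ⇒ dvvdvvdvdvvvvddv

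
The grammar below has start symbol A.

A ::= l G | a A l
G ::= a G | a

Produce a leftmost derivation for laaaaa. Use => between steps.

A => lG => laG => laaG => laaaG => laaaaG => laaaaa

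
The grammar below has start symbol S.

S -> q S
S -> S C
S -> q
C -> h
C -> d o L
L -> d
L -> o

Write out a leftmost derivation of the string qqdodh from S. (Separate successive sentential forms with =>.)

S => qS   [S -> q S]
qS => qSC   [S -> S C]
qSC => qSCC   [S -> S C]
qSCC => qqCC   [S -> q]
qqCC => qqdoLC   [C -> d o L]
qqdoLC => qqdodC   [L -> d]
qqdodC => qqdodh   [C -> h]

S=>qS=>qSC=>qSCC=>qqCC=>qqdoLC=>qqdodC=>qqdodh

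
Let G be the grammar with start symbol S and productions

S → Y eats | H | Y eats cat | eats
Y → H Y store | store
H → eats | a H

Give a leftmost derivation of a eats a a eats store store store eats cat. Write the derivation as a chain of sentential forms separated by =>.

S => Y eats cat => H Y store eats cat => a H Y store eats cat => a eats Y store eats cat => a eats H Y store store eats cat => a eats a H Y store store eats cat => a eats a a H Y store store eats cat => a eats a a eats Y store store eats cat => a eats a a eats store store store eats cat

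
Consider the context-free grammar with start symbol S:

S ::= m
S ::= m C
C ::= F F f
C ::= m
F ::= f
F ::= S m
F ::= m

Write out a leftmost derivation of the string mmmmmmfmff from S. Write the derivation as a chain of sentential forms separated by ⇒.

S ⇒ mC ⇒ mFFf ⇒ mSmFf ⇒ mmCmFf ⇒ mmFFfmFf ⇒ mmSmFfmFf ⇒ mmmCmFfmFf ⇒ mmmmmFfmFf ⇒ mmmmmmfmFf ⇒ mmmmmmfmff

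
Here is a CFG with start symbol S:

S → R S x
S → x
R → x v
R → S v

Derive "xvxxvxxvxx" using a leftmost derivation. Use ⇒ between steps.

S⇒RSx⇒SvSx⇒RSxvSx⇒SvSxvSx⇒RSxvSxvSx⇒SvSxvSxvSx⇒xvSxvSxvSx⇒xvxxvSxvSx⇒xvxxvxxvSx⇒xvxxvxxvxx

S ⇒ RSx   [S → R S x]
RSx ⇒ SvSx   [R → S v]
SvSx ⇒ RSxvSx   [S → R S x]
RSxvSx ⇒ SvSxvSx   [R → S v]
SvSxvSx ⇒ RSxvSxvSx   [S → R S x]
RSxvSxvSx ⇒ SvSxvSxvSx   [R → S v]
SvSxvSxvSx ⇒ xvSxvSxvSx   [S → x]
xvSxvSxvSx ⇒ xvxxvSxvSx   [S → x]
xvxxvSxvSx ⇒ xvxxvxxvSx   [S → x]
xvxxvxxvSx ⇒ xvxxvxxvxx   [S → x]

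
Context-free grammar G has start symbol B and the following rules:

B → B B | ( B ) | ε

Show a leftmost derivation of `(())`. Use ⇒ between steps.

B ⇒ (B) ⇒ (BB) ⇒ ((B)B) ⇒ (()B) ⇒ (())

B ⇒ (B)   [B → ( B )]
(B) ⇒ (BB)   [B → B B]
(BB) ⇒ ((B)B)   [B → ( B )]
((B)B) ⇒ (()B)   [B → ε]
(()B) ⇒ (())   [B → ε]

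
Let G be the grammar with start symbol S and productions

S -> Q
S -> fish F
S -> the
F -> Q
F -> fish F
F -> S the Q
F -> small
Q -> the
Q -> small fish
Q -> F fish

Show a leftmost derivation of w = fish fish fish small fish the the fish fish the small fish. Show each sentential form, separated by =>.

S => fish F => fish fish F => fish fish S the Q => fish fish Q the Q => fish fish F fish the Q => fish fish Q fish the Q => fish fish F fish fish the Q => fish fish S the Q fish fish the Q => fish fish fish F the Q fish fish the Q => fish fish fish Q the Q fish fish the Q => fish fish fish F fish the Q fish fish the Q => fish fish fish small fish the Q fish fish the Q => fish fish fish small fish the the fish fish the Q => fish fish fish small fish the the fish fish the small fish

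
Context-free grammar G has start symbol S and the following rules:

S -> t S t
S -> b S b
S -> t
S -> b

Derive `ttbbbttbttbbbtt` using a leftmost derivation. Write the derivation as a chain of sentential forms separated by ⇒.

S ⇒ tSt ⇒ ttStt ⇒ ttbSbtt ⇒ ttbbSbbtt ⇒ ttbbbSbbbtt ⇒ ttbbbtStbbbtt ⇒ ttbbbttSttbbbtt ⇒ ttbbbttbttbbbtt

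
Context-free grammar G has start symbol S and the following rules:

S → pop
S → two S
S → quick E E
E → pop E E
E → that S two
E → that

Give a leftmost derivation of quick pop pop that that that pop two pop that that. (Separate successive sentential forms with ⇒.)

S ⇒ quick E E ⇒ quick pop E E E ⇒ quick pop pop E E E E ⇒ quick pop pop that E E E ⇒ quick pop pop that that E E ⇒ quick pop pop that that that S two E ⇒ quick pop pop that that that pop two E ⇒ quick pop pop that that that pop two pop E E ⇒ quick pop pop that that that pop two pop that E ⇒ quick pop pop that that that pop two pop that that

S ⇒ quick E E   [S → quick E E]
quick E E ⇒ quick pop E E E   [E → pop E E]
quick pop E E E ⇒ quick pop pop E E E E   [E → pop E E]
quick pop pop E E E E ⇒ quick pop pop that E E E   [E → that]
quick pop pop that E E E ⇒ quick pop pop that that E E   [E → that]
quick pop pop that that E E ⇒ quick pop pop that that that S two E   [E → that S two]
quick pop pop that that that S two E ⇒ quick pop pop that that that pop two E   [S → pop]
quick pop pop that that that pop two E ⇒ quick pop pop that that that pop two pop E E   [E → pop E E]
quick pop pop that that that pop two pop E E ⇒ quick pop pop that that that pop two pop that E   [E → that]
quick pop pop that that that pop two pop that E ⇒ quick pop pop that that that pop two pop that that   [E → that]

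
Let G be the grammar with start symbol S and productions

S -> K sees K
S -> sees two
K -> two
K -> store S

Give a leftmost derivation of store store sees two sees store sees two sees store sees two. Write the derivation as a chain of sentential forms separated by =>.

S => K sees K   [S -> K sees K]
K sees K => store S sees K   [K -> store S]
store S sees K => store K sees K sees K   [S -> K sees K]
store K sees K sees K => store store S sees K sees K   [K -> store S]
store store S sees K sees K => store store sees two sees K sees K   [S -> sees two]
store store sees two sees K sees K => store store sees two sees store S sees K   [K -> store S]
store store sees two sees store S sees K => store store sees two sees store sees two sees K   [S -> sees two]
store store sees two sees store sees two sees K => store store sees two sees store sees two sees store S   [K -> store S]
store store sees two sees store sees two sees store S => store store sees two sees store sees two sees store sees two   [S -> sees two]

S => K sees K => store S sees K => store K sees K sees K => store store S sees K sees K => store store sees two sees K sees K => store store sees two sees store S sees K => store store sees two sees store sees two sees K => store store sees two sees store sees two sees store S => store store sees two sees store sees two sees store sees two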